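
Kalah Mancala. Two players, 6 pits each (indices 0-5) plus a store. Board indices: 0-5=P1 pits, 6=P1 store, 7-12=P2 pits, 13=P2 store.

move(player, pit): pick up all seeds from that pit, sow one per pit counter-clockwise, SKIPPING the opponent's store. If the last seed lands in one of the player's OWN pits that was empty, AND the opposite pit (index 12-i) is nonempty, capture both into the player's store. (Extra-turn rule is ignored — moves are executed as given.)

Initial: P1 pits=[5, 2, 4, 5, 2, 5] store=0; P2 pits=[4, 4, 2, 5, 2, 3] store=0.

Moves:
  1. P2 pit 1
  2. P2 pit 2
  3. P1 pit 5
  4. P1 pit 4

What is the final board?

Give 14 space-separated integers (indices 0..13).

Move 1: P2 pit1 -> P1=[5,2,4,5,2,5](0) P2=[4,0,3,6,3,4](0)
Move 2: P2 pit2 -> P1=[5,2,4,5,2,5](0) P2=[4,0,0,7,4,5](0)
Move 3: P1 pit5 -> P1=[5,2,4,5,2,0](1) P2=[5,1,1,8,4,5](0)
Move 4: P1 pit4 -> P1=[5,2,4,5,0,1](2) P2=[5,1,1,8,4,5](0)

Answer: 5 2 4 5 0 1 2 5 1 1 8 4 5 0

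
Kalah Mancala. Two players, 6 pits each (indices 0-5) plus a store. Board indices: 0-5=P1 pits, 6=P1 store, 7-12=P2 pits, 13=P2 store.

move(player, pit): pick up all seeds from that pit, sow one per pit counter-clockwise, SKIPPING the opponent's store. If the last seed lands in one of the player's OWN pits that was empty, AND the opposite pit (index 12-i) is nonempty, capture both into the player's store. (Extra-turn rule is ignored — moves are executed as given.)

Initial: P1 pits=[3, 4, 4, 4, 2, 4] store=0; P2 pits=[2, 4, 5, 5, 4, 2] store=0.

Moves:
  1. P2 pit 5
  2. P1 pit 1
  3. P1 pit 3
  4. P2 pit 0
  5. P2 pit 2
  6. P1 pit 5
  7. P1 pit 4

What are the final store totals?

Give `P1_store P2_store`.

Answer: 3 2

Derivation:
Move 1: P2 pit5 -> P1=[4,4,4,4,2,4](0) P2=[2,4,5,5,4,0](1)
Move 2: P1 pit1 -> P1=[4,0,5,5,3,5](0) P2=[2,4,5,5,4,0](1)
Move 3: P1 pit3 -> P1=[4,0,5,0,4,6](1) P2=[3,5,5,5,4,0](1)
Move 4: P2 pit0 -> P1=[4,0,5,0,4,6](1) P2=[0,6,6,6,4,0](1)
Move 5: P2 pit2 -> P1=[5,1,5,0,4,6](1) P2=[0,6,0,7,5,1](2)
Move 6: P1 pit5 -> P1=[5,1,5,0,4,0](2) P2=[1,7,1,8,6,1](2)
Move 7: P1 pit4 -> P1=[5,1,5,0,0,1](3) P2=[2,8,1,8,6,1](2)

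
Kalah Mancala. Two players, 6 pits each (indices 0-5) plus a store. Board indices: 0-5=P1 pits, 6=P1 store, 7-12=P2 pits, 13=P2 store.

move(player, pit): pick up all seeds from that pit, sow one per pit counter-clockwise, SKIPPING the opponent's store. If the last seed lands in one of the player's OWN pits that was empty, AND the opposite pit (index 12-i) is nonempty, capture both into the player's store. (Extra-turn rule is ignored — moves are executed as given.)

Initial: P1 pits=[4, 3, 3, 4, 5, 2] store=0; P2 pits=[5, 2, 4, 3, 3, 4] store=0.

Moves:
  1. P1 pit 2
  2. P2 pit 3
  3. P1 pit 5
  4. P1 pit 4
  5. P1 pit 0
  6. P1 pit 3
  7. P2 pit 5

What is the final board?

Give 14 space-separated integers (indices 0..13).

Answer: 1 5 2 1 1 2 8 8 1 6 1 4 0 2

Derivation:
Move 1: P1 pit2 -> P1=[4,3,0,5,6,3](0) P2=[5,2,4,3,3,4](0)
Move 2: P2 pit3 -> P1=[4,3,0,5,6,3](0) P2=[5,2,4,0,4,5](1)
Move 3: P1 pit5 -> P1=[4,3,0,5,6,0](1) P2=[6,3,4,0,4,5](1)
Move 4: P1 pit4 -> P1=[4,3,0,5,0,1](2) P2=[7,4,5,1,4,5](1)
Move 5: P1 pit0 -> P1=[0,4,1,6,0,1](7) P2=[7,0,5,1,4,5](1)
Move 6: P1 pit3 -> P1=[0,4,1,0,1,2](8) P2=[8,1,6,1,4,5](1)
Move 7: P2 pit5 -> P1=[1,5,2,1,1,2](8) P2=[8,1,6,1,4,0](2)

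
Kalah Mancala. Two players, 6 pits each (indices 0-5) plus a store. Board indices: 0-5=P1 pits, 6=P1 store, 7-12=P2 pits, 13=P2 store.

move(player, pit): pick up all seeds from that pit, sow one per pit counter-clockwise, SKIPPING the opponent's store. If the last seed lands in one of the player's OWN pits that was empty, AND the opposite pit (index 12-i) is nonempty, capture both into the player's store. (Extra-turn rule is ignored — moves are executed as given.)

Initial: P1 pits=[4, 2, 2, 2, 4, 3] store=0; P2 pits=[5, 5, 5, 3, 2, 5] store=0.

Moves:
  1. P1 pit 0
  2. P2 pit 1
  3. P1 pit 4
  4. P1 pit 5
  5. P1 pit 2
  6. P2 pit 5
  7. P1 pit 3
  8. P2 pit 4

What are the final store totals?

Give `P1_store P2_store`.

Answer: 11 3

Derivation:
Move 1: P1 pit0 -> P1=[0,3,3,3,5,3](0) P2=[5,5,5,3,2,5](0)
Move 2: P2 pit1 -> P1=[0,3,3,3,5,3](0) P2=[5,0,6,4,3,6](1)
Move 3: P1 pit4 -> P1=[0,3,3,3,0,4](1) P2=[6,1,7,4,3,6](1)
Move 4: P1 pit5 -> P1=[0,3,3,3,0,0](2) P2=[7,2,8,4,3,6](1)
Move 5: P1 pit2 -> P1=[0,3,0,4,1,0](10) P2=[0,2,8,4,3,6](1)
Move 6: P2 pit5 -> P1=[1,4,1,5,2,0](10) P2=[0,2,8,4,3,0](2)
Move 7: P1 pit3 -> P1=[1,4,1,0,3,1](11) P2=[1,3,8,4,3,0](2)
Move 8: P2 pit4 -> P1=[2,4,1,0,3,1](11) P2=[1,3,8,4,0,1](3)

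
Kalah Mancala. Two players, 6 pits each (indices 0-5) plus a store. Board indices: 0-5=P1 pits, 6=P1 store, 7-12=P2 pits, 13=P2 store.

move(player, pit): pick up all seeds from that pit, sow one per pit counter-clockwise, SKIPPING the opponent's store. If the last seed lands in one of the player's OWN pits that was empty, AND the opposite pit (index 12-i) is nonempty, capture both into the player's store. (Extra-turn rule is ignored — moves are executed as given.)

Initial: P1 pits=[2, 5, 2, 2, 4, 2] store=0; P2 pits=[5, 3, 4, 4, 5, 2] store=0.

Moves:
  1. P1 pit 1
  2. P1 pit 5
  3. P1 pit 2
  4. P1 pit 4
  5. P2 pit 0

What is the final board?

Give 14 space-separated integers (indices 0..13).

Move 1: P1 pit1 -> P1=[2,0,3,3,5,3](1) P2=[5,3,4,4,5,2](0)
Move 2: P1 pit5 -> P1=[2,0,3,3,5,0](2) P2=[6,4,4,4,5,2](0)
Move 3: P1 pit2 -> P1=[2,0,0,4,6,0](9) P2=[0,4,4,4,5,2](0)
Move 4: P1 pit4 -> P1=[2,0,0,4,0,1](10) P2=[1,5,5,5,5,2](0)
Move 5: P2 pit0 -> P1=[2,0,0,4,0,1](10) P2=[0,6,5,5,5,2](0)

Answer: 2 0 0 4 0 1 10 0 6 5 5 5 2 0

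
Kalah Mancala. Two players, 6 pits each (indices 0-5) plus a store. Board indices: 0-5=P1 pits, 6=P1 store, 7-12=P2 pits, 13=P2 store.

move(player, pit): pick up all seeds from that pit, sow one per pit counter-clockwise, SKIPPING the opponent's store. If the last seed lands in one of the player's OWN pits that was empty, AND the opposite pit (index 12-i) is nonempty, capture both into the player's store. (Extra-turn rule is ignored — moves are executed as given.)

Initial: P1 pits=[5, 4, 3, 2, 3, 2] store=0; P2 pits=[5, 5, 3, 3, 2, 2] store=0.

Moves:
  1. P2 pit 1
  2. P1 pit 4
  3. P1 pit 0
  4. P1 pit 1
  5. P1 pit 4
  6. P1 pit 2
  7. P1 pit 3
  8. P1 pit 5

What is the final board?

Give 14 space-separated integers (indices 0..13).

Move 1: P2 pit1 -> P1=[5,4,3,2,3,2](0) P2=[5,0,4,4,3,3](1)
Move 2: P1 pit4 -> P1=[5,4,3,2,0,3](1) P2=[6,0,4,4,3,3](1)
Move 3: P1 pit0 -> P1=[0,5,4,3,1,4](1) P2=[6,0,4,4,3,3](1)
Move 4: P1 pit1 -> P1=[0,0,5,4,2,5](2) P2=[6,0,4,4,3,3](1)
Move 5: P1 pit4 -> P1=[0,0,5,4,0,6](3) P2=[6,0,4,4,3,3](1)
Move 6: P1 pit2 -> P1=[0,0,0,5,1,7](4) P2=[7,0,4,4,3,3](1)
Move 7: P1 pit3 -> P1=[0,0,0,0,2,8](5) P2=[8,1,4,4,3,3](1)
Move 8: P1 pit5 -> P1=[0,0,0,0,2,0](11) P2=[9,2,5,5,4,0](1)

Answer: 0 0 0 0 2 0 11 9 2 5 5 4 0 1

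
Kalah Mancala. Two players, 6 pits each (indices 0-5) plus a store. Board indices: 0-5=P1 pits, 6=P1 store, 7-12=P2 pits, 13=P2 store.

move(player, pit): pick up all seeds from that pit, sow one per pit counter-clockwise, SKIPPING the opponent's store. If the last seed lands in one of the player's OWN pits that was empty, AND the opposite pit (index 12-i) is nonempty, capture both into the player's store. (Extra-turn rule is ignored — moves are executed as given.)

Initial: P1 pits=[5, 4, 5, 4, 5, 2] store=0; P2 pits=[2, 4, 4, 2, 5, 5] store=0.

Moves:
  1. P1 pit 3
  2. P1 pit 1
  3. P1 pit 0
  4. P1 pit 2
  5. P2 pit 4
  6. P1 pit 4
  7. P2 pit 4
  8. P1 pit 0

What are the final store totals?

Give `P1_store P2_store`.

Move 1: P1 pit3 -> P1=[5,4,5,0,6,3](1) P2=[3,4,4,2,5,5](0)
Move 2: P1 pit1 -> P1=[5,0,6,1,7,4](1) P2=[3,4,4,2,5,5](0)
Move 3: P1 pit0 -> P1=[0,1,7,2,8,5](1) P2=[3,4,4,2,5,5](0)
Move 4: P1 pit2 -> P1=[0,1,0,3,9,6](2) P2=[4,5,5,2,5,5](0)
Move 5: P2 pit4 -> P1=[1,2,1,3,9,6](2) P2=[4,5,5,2,0,6](1)
Move 6: P1 pit4 -> P1=[2,2,1,3,0,7](3) P2=[5,6,6,3,1,7](1)
Move 7: P2 pit4 -> P1=[2,2,1,3,0,7](3) P2=[5,6,6,3,0,8](1)
Move 8: P1 pit0 -> P1=[0,3,2,3,0,7](3) P2=[5,6,6,3,0,8](1)

Answer: 3 1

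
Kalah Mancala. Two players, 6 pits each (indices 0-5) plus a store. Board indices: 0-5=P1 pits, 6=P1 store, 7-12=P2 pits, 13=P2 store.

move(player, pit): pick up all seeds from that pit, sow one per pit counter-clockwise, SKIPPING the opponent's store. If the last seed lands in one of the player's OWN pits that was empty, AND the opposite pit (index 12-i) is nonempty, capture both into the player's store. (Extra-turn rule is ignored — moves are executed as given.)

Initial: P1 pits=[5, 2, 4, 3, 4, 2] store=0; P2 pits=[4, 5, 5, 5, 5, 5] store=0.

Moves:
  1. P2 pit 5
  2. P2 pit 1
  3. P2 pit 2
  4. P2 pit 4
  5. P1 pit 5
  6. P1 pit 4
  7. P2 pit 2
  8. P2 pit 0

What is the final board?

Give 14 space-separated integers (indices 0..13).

Move 1: P2 pit5 -> P1=[6,3,5,4,4,2](0) P2=[4,5,5,5,5,0](1)
Move 2: P2 pit1 -> P1=[6,3,5,4,4,2](0) P2=[4,0,6,6,6,1](2)
Move 3: P2 pit2 -> P1=[7,4,5,4,4,2](0) P2=[4,0,0,7,7,2](3)
Move 4: P2 pit4 -> P1=[8,5,6,5,5,2](0) P2=[4,0,0,7,0,3](4)
Move 5: P1 pit5 -> P1=[8,5,6,5,5,0](1) P2=[5,0,0,7,0,3](4)
Move 6: P1 pit4 -> P1=[8,5,6,5,0,1](2) P2=[6,1,1,7,0,3](4)
Move 7: P2 pit2 -> P1=[8,5,6,5,0,1](2) P2=[6,1,0,8,0,3](4)
Move 8: P2 pit0 -> P1=[8,5,6,5,0,1](2) P2=[0,2,1,9,1,4](5)

Answer: 8 5 6 5 0 1 2 0 2 1 9 1 4 5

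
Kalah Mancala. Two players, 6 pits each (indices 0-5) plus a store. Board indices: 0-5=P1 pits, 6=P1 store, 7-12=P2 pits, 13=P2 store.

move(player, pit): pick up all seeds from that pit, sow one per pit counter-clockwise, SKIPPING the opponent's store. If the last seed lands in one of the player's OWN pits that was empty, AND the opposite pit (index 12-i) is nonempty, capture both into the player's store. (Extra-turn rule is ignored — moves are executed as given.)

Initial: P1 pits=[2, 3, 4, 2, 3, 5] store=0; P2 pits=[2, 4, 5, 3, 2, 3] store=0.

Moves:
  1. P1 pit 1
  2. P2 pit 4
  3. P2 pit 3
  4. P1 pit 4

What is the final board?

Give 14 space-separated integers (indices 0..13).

Move 1: P1 pit1 -> P1=[2,0,5,3,4,5](0) P2=[2,4,5,3,2,3](0)
Move 2: P2 pit4 -> P1=[2,0,5,3,4,5](0) P2=[2,4,5,3,0,4](1)
Move 3: P2 pit3 -> P1=[2,0,5,3,4,5](0) P2=[2,4,5,0,1,5](2)
Move 4: P1 pit4 -> P1=[2,0,5,3,0,6](1) P2=[3,5,5,0,1,5](2)

Answer: 2 0 5 3 0 6 1 3 5 5 0 1 5 2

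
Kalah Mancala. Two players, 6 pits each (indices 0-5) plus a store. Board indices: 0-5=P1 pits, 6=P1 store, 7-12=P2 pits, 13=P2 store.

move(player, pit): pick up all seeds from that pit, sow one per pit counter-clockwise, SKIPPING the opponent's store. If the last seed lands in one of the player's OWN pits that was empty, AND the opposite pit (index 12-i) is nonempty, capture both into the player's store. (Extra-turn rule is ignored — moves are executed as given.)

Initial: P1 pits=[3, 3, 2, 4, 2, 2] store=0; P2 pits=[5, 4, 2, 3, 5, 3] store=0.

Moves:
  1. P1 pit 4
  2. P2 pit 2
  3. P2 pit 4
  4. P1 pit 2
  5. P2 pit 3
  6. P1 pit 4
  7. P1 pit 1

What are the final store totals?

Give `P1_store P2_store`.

Answer: 1 2

Derivation:
Move 1: P1 pit4 -> P1=[3,3,2,4,0,3](1) P2=[5,4,2,3,5,3](0)
Move 2: P2 pit2 -> P1=[3,3,2,4,0,3](1) P2=[5,4,0,4,6,3](0)
Move 3: P2 pit4 -> P1=[4,4,3,5,0,3](1) P2=[5,4,0,4,0,4](1)
Move 4: P1 pit2 -> P1=[4,4,0,6,1,4](1) P2=[5,4,0,4,0,4](1)
Move 5: P2 pit3 -> P1=[5,4,0,6,1,4](1) P2=[5,4,0,0,1,5](2)
Move 6: P1 pit4 -> P1=[5,4,0,6,0,5](1) P2=[5,4,0,0,1,5](2)
Move 7: P1 pit1 -> P1=[5,0,1,7,1,6](1) P2=[5,4,0,0,1,5](2)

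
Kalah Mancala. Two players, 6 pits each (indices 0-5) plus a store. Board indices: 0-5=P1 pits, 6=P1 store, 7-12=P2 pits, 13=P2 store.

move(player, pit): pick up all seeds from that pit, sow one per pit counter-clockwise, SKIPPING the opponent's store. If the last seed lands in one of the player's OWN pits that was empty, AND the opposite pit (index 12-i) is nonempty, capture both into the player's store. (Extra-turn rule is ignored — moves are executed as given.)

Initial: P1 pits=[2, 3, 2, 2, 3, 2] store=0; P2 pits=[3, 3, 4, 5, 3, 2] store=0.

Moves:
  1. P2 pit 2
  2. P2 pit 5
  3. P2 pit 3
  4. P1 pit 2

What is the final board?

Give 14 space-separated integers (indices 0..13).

Move 1: P2 pit2 -> P1=[2,3,2,2,3,2](0) P2=[3,3,0,6,4,3](1)
Move 2: P2 pit5 -> P1=[3,4,2,2,3,2](0) P2=[3,3,0,6,4,0](2)
Move 3: P2 pit3 -> P1=[4,5,3,2,3,2](0) P2=[3,3,0,0,5,1](3)
Move 4: P1 pit2 -> P1=[4,5,0,3,4,3](0) P2=[3,3,0,0,5,1](3)

Answer: 4 5 0 3 4 3 0 3 3 0 0 5 1 3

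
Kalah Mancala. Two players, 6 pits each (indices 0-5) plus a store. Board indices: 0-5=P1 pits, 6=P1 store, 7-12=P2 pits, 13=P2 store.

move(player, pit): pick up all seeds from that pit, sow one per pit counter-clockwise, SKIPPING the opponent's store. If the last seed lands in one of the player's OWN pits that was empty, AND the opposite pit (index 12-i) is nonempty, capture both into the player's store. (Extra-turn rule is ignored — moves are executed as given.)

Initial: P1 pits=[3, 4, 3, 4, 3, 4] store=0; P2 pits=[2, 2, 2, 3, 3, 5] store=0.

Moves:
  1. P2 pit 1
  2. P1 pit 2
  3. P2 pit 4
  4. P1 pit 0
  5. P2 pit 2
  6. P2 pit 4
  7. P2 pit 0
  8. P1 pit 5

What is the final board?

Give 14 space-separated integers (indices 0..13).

Answer: 0 5 1 0 5 0 1 1 2 1 6 0 8 8

Derivation:
Move 1: P2 pit1 -> P1=[3,4,3,4,3,4](0) P2=[2,0,3,4,3,5](0)
Move 2: P1 pit2 -> P1=[3,4,0,5,4,5](0) P2=[2,0,3,4,3,5](0)
Move 3: P2 pit4 -> P1=[4,4,0,5,4,5](0) P2=[2,0,3,4,0,6](1)
Move 4: P1 pit0 -> P1=[0,5,1,6,5,5](0) P2=[2,0,3,4,0,6](1)
Move 5: P2 pit2 -> P1=[0,5,1,6,5,5](0) P2=[2,0,0,5,1,7](1)
Move 6: P2 pit4 -> P1=[0,5,1,6,5,5](0) P2=[2,0,0,5,0,8](1)
Move 7: P2 pit0 -> P1=[0,5,1,0,5,5](0) P2=[0,1,0,5,0,8](8)
Move 8: P1 pit5 -> P1=[0,5,1,0,5,0](1) P2=[1,2,1,6,0,8](8)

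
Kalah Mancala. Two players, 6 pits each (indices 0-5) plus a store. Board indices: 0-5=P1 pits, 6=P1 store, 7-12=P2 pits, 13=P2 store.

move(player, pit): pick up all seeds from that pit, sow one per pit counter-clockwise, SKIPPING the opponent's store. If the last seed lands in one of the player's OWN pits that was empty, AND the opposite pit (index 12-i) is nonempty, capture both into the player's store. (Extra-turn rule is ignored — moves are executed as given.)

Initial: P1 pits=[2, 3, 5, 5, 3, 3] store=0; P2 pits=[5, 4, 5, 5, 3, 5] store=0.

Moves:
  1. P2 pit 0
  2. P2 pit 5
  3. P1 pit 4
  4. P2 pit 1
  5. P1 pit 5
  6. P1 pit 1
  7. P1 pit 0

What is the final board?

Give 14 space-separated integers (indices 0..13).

Answer: 0 1 8 8 2 0 5 0 1 8 7 5 1 2

Derivation:
Move 1: P2 pit0 -> P1=[2,3,5,5,3,3](0) P2=[0,5,6,6,4,6](0)
Move 2: P2 pit5 -> P1=[3,4,6,6,4,3](0) P2=[0,5,6,6,4,0](1)
Move 3: P1 pit4 -> P1=[3,4,6,6,0,4](1) P2=[1,6,6,6,4,0](1)
Move 4: P2 pit1 -> P1=[4,4,6,6,0,4](1) P2=[1,0,7,7,5,1](2)
Move 5: P1 pit5 -> P1=[4,4,6,6,0,0](2) P2=[2,1,8,7,5,1](2)
Move 6: P1 pit1 -> P1=[4,0,7,7,1,0](5) P2=[0,1,8,7,5,1](2)
Move 7: P1 pit0 -> P1=[0,1,8,8,2,0](5) P2=[0,1,8,7,5,1](2)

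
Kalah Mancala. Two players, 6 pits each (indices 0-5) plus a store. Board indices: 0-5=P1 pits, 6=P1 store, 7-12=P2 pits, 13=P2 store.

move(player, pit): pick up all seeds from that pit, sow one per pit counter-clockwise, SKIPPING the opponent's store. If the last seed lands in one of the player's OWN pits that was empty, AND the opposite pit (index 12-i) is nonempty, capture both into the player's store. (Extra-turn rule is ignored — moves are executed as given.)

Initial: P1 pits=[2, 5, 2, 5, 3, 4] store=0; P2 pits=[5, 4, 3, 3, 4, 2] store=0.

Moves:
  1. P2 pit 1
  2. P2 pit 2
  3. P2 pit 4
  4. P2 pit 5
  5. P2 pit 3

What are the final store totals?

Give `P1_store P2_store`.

Move 1: P2 pit1 -> P1=[2,5,2,5,3,4](0) P2=[5,0,4,4,5,3](0)
Move 2: P2 pit2 -> P1=[2,5,2,5,3,4](0) P2=[5,0,0,5,6,4](1)
Move 3: P2 pit4 -> P1=[3,6,3,6,3,4](0) P2=[5,0,0,5,0,5](2)
Move 4: P2 pit5 -> P1=[4,7,4,7,3,4](0) P2=[5,0,0,5,0,0](3)
Move 5: P2 pit3 -> P1=[5,8,4,7,3,4](0) P2=[5,0,0,0,1,1](4)

Answer: 0 4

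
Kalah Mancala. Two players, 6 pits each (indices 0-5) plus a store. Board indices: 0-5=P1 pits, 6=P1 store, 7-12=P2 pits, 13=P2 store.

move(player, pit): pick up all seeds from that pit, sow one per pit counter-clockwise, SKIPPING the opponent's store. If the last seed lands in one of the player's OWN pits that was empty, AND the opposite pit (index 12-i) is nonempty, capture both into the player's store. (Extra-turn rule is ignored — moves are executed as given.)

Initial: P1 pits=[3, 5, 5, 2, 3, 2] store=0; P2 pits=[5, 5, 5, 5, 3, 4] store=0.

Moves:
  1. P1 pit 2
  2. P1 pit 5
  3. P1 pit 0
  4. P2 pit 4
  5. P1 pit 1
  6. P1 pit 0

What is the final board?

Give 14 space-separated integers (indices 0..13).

Answer: 0 1 2 5 5 1 3 8 6 5 5 0 5 1

Derivation:
Move 1: P1 pit2 -> P1=[3,5,0,3,4,3](1) P2=[6,5,5,5,3,4](0)
Move 2: P1 pit5 -> P1=[3,5,0,3,4,0](2) P2=[7,6,5,5,3,4](0)
Move 3: P1 pit0 -> P1=[0,6,1,4,4,0](2) P2=[7,6,5,5,3,4](0)
Move 4: P2 pit4 -> P1=[1,6,1,4,4,0](2) P2=[7,6,5,5,0,5](1)
Move 5: P1 pit1 -> P1=[1,0,2,5,5,1](3) P2=[8,6,5,5,0,5](1)
Move 6: P1 pit0 -> P1=[0,1,2,5,5,1](3) P2=[8,6,5,5,0,5](1)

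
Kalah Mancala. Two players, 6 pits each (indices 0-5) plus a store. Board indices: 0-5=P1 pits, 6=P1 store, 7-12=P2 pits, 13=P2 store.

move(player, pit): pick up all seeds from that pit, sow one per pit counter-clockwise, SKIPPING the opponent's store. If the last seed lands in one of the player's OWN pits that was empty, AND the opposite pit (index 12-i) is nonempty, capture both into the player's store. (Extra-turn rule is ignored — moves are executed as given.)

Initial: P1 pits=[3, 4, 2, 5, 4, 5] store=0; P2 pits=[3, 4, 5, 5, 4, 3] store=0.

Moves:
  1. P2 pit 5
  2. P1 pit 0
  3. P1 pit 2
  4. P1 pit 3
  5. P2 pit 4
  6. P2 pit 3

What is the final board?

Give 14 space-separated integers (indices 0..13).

Answer: 2 8 1 0 7 7 1 4 5 6 0 1 2 3

Derivation:
Move 1: P2 pit5 -> P1=[4,5,2,5,4,5](0) P2=[3,4,5,5,4,0](1)
Move 2: P1 pit0 -> P1=[0,6,3,6,5,5](0) P2=[3,4,5,5,4,0](1)
Move 3: P1 pit2 -> P1=[0,6,0,7,6,6](0) P2=[3,4,5,5,4,0](1)
Move 4: P1 pit3 -> P1=[0,6,0,0,7,7](1) P2=[4,5,6,6,4,0](1)
Move 5: P2 pit4 -> P1=[1,7,0,0,7,7](1) P2=[4,5,6,6,0,1](2)
Move 6: P2 pit3 -> P1=[2,8,1,0,7,7](1) P2=[4,5,6,0,1,2](3)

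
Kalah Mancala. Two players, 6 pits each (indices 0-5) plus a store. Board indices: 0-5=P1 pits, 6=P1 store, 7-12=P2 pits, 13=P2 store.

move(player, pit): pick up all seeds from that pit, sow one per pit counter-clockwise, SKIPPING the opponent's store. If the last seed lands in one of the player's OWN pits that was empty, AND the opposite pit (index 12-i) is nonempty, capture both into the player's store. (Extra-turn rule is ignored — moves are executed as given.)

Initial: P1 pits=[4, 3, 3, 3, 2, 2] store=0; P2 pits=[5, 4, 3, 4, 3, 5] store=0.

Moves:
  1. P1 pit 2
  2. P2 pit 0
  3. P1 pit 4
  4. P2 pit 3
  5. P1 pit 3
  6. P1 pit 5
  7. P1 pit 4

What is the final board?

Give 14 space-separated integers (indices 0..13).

Answer: 5 4 0 0 0 0 7 0 6 5 1 5 7 1

Derivation:
Move 1: P1 pit2 -> P1=[4,3,0,4,3,3](0) P2=[5,4,3,4,3,5](0)
Move 2: P2 pit0 -> P1=[4,3,0,4,3,3](0) P2=[0,5,4,5,4,6](0)
Move 3: P1 pit4 -> P1=[4,3,0,4,0,4](1) P2=[1,5,4,5,4,6](0)
Move 4: P2 pit3 -> P1=[5,4,0,4,0,4](1) P2=[1,5,4,0,5,7](1)
Move 5: P1 pit3 -> P1=[5,4,0,0,1,5](2) P2=[2,5,4,0,5,7](1)
Move 6: P1 pit5 -> P1=[5,4,0,0,1,0](3) P2=[3,6,5,1,5,7](1)
Move 7: P1 pit4 -> P1=[5,4,0,0,0,0](7) P2=[0,6,5,1,5,7](1)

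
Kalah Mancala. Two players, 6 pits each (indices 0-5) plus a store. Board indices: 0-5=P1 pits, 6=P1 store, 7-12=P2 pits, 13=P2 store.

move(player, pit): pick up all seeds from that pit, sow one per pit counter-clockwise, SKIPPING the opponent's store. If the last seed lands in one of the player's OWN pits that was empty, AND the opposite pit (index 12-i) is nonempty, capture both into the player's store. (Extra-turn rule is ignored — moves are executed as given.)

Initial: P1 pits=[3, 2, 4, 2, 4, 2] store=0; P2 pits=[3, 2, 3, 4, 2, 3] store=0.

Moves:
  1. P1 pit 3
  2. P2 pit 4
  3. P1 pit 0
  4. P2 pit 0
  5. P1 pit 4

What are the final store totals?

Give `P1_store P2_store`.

Move 1: P1 pit3 -> P1=[3,2,4,0,5,3](0) P2=[3,2,3,4,2,3](0)
Move 2: P2 pit4 -> P1=[3,2,4,0,5,3](0) P2=[3,2,3,4,0,4](1)
Move 3: P1 pit0 -> P1=[0,3,5,0,5,3](4) P2=[3,2,0,4,0,4](1)
Move 4: P2 pit0 -> P1=[0,3,5,0,5,3](4) P2=[0,3,1,5,0,4](1)
Move 5: P1 pit4 -> P1=[0,3,5,0,0,4](5) P2=[1,4,2,5,0,4](1)

Answer: 5 1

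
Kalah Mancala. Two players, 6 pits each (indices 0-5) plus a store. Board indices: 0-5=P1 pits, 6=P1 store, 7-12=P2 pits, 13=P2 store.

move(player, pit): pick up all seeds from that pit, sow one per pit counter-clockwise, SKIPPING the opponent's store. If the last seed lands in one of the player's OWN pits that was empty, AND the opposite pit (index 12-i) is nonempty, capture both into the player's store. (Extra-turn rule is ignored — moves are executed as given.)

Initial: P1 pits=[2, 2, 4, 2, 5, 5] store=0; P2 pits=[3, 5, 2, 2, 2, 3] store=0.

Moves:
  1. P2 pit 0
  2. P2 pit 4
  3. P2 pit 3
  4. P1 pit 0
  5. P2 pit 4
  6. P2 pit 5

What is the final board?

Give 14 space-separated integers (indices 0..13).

Answer: 1 4 6 3 6 5 0 0 6 3 0 0 0 3

Derivation:
Move 1: P2 pit0 -> P1=[2,2,4,2,5,5](0) P2=[0,6,3,3,2,3](0)
Move 2: P2 pit4 -> P1=[2,2,4,2,5,5](0) P2=[0,6,3,3,0,4](1)
Move 3: P2 pit3 -> P1=[2,2,4,2,5,5](0) P2=[0,6,3,0,1,5](2)
Move 4: P1 pit0 -> P1=[0,3,5,2,5,5](0) P2=[0,6,3,0,1,5](2)
Move 5: P2 pit4 -> P1=[0,3,5,2,5,5](0) P2=[0,6,3,0,0,6](2)
Move 6: P2 pit5 -> P1=[1,4,6,3,6,5](0) P2=[0,6,3,0,0,0](3)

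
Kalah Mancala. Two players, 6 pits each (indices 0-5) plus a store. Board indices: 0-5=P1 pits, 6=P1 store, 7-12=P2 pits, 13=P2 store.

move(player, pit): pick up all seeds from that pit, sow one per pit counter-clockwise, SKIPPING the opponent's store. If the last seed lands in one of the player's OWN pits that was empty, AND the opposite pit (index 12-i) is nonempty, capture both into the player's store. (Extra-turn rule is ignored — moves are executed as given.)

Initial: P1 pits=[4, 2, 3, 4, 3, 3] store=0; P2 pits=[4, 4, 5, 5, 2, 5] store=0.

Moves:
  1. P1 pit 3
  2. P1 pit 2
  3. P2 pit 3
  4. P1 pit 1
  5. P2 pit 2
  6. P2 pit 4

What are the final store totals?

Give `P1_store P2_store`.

Move 1: P1 pit3 -> P1=[4,2,3,0,4,4](1) P2=[5,4,5,5,2,5](0)
Move 2: P1 pit2 -> P1=[4,2,0,1,5,5](1) P2=[5,4,5,5,2,5](0)
Move 3: P2 pit3 -> P1=[5,3,0,1,5,5](1) P2=[5,4,5,0,3,6](1)
Move 4: P1 pit1 -> P1=[5,0,1,2,6,5](1) P2=[5,4,5,0,3,6](1)
Move 5: P2 pit2 -> P1=[6,0,1,2,6,5](1) P2=[5,4,0,1,4,7](2)
Move 6: P2 pit4 -> P1=[7,1,1,2,6,5](1) P2=[5,4,0,1,0,8](3)

Answer: 1 3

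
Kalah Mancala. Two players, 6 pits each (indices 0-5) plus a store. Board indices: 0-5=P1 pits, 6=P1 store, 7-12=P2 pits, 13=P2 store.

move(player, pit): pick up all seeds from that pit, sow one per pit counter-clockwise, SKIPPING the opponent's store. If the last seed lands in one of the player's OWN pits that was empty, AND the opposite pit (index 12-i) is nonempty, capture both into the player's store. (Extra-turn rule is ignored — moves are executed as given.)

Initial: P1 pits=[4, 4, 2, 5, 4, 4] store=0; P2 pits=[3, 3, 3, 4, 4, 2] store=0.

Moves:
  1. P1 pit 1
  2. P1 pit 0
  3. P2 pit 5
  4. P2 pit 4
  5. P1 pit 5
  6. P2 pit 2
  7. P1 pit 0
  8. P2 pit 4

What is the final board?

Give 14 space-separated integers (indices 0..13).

Move 1: P1 pit1 -> P1=[4,0,3,6,5,5](0) P2=[3,3,3,4,4,2](0)
Move 2: P1 pit0 -> P1=[0,1,4,7,6,5](0) P2=[3,3,3,4,4,2](0)
Move 3: P2 pit5 -> P1=[1,1,4,7,6,5](0) P2=[3,3,3,4,4,0](1)
Move 4: P2 pit4 -> P1=[2,2,4,7,6,5](0) P2=[3,3,3,4,0,1](2)
Move 5: P1 pit5 -> P1=[2,2,4,7,6,0](1) P2=[4,4,4,5,0,1](2)
Move 6: P2 pit2 -> P1=[2,2,4,7,6,0](1) P2=[4,4,0,6,1,2](3)
Move 7: P1 pit0 -> P1=[0,3,5,7,6,0](1) P2=[4,4,0,6,1,2](3)
Move 8: P2 pit4 -> P1=[0,3,5,7,6,0](1) P2=[4,4,0,6,0,3](3)

Answer: 0 3 5 7 6 0 1 4 4 0 6 0 3 3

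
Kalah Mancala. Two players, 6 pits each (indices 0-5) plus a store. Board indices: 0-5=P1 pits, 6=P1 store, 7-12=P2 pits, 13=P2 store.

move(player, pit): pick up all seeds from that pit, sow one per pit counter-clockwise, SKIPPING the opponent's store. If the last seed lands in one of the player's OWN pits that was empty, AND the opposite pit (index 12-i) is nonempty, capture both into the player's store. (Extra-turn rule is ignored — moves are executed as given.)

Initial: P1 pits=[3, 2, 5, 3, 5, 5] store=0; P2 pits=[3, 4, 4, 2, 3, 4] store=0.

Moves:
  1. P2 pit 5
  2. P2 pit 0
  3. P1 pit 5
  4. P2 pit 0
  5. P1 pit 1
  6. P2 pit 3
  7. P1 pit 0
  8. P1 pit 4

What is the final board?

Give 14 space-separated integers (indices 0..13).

Answer: 0 1 8 5 0 2 2 1 8 7 1 5 1 2

Derivation:
Move 1: P2 pit5 -> P1=[4,3,6,3,5,5](0) P2=[3,4,4,2,3,0](1)
Move 2: P2 pit0 -> P1=[4,3,6,3,5,5](0) P2=[0,5,5,3,3,0](1)
Move 3: P1 pit5 -> P1=[4,3,6,3,5,0](1) P2=[1,6,6,4,3,0](1)
Move 4: P2 pit0 -> P1=[4,3,6,3,5,0](1) P2=[0,7,6,4,3,0](1)
Move 5: P1 pit1 -> P1=[4,0,7,4,6,0](1) P2=[0,7,6,4,3,0](1)
Move 6: P2 pit3 -> P1=[5,0,7,4,6,0](1) P2=[0,7,6,0,4,1](2)
Move 7: P1 pit0 -> P1=[0,1,8,5,7,1](1) P2=[0,7,6,0,4,1](2)
Move 8: P1 pit4 -> P1=[0,1,8,5,0,2](2) P2=[1,8,7,1,5,1](2)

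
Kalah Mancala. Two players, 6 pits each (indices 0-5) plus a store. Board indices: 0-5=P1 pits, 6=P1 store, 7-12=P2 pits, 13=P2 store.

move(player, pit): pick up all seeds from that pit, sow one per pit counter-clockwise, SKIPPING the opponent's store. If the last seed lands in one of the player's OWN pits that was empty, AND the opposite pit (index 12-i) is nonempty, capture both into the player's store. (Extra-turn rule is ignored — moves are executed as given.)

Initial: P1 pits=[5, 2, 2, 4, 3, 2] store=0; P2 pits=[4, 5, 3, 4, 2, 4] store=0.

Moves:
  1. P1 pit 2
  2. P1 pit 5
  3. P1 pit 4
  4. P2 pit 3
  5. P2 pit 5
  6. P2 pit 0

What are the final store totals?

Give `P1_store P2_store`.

Move 1: P1 pit2 -> P1=[5,2,0,5,4,2](0) P2=[4,5,3,4,2,4](0)
Move 2: P1 pit5 -> P1=[5,2,0,5,4,0](1) P2=[5,5,3,4,2,4](0)
Move 3: P1 pit4 -> P1=[5,2,0,5,0,1](2) P2=[6,6,3,4,2,4](0)
Move 4: P2 pit3 -> P1=[6,2,0,5,0,1](2) P2=[6,6,3,0,3,5](1)
Move 5: P2 pit5 -> P1=[7,3,1,6,0,1](2) P2=[6,6,3,0,3,0](2)
Move 6: P2 pit0 -> P1=[7,3,1,6,0,1](2) P2=[0,7,4,1,4,1](3)

Answer: 2 3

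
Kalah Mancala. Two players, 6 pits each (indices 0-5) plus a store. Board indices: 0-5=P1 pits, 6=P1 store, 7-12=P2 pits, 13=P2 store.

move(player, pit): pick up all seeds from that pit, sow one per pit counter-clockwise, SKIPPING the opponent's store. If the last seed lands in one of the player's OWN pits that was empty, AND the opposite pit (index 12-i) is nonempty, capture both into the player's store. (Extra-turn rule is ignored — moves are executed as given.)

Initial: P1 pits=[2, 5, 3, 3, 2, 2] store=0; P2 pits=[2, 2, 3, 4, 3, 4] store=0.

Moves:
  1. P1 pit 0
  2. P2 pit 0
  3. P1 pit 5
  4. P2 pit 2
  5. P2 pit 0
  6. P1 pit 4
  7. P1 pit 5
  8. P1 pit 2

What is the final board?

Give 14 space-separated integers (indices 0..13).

Answer: 0 6 0 4 1 1 4 0 4 0 5 4 5 1

Derivation:
Move 1: P1 pit0 -> P1=[0,6,4,3,2,2](0) P2=[2,2,3,4,3,4](0)
Move 2: P2 pit0 -> P1=[0,6,4,3,2,2](0) P2=[0,3,4,4,3,4](0)
Move 3: P1 pit5 -> P1=[0,6,4,3,2,0](1) P2=[1,3,4,4,3,4](0)
Move 4: P2 pit2 -> P1=[0,6,4,3,2,0](1) P2=[1,3,0,5,4,5](1)
Move 5: P2 pit0 -> P1=[0,6,4,3,2,0](1) P2=[0,4,0,5,4,5](1)
Move 6: P1 pit4 -> P1=[0,6,4,3,0,1](2) P2=[0,4,0,5,4,5](1)
Move 7: P1 pit5 -> P1=[0,6,4,3,0,0](3) P2=[0,4,0,5,4,5](1)
Move 8: P1 pit2 -> P1=[0,6,0,4,1,1](4) P2=[0,4,0,5,4,5](1)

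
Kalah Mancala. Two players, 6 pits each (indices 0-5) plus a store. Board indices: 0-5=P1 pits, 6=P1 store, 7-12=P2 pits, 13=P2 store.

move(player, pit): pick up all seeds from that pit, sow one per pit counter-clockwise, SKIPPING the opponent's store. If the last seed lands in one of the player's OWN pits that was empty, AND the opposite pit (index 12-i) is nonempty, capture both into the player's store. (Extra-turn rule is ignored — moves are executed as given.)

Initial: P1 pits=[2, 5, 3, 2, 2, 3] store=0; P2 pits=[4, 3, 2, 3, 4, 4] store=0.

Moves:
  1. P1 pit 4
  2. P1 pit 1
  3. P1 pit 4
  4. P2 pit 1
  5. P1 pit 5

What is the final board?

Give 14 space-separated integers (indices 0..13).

Move 1: P1 pit4 -> P1=[2,5,3,2,0,4](1) P2=[4,3,2,3,4,4](0)
Move 2: P1 pit1 -> P1=[2,0,4,3,1,5](2) P2=[4,3,2,3,4,4](0)
Move 3: P1 pit4 -> P1=[2,0,4,3,0,6](2) P2=[4,3,2,3,4,4](0)
Move 4: P2 pit1 -> P1=[2,0,4,3,0,6](2) P2=[4,0,3,4,5,4](0)
Move 5: P1 pit5 -> P1=[2,0,4,3,0,0](3) P2=[5,1,4,5,6,4](0)

Answer: 2 0 4 3 0 0 3 5 1 4 5 6 4 0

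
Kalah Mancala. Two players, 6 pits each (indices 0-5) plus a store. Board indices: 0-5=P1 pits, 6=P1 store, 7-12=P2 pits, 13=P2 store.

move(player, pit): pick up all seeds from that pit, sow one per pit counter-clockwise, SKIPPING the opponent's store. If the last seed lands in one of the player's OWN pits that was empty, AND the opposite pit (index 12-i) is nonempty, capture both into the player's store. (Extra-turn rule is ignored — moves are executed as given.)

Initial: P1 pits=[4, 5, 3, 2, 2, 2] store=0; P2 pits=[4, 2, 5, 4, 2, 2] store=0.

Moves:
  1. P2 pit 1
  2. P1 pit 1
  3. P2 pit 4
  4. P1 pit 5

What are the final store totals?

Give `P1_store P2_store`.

Move 1: P2 pit1 -> P1=[4,5,3,2,2,2](0) P2=[4,0,6,5,2,2](0)
Move 2: P1 pit1 -> P1=[4,0,4,3,3,3](1) P2=[4,0,6,5,2,2](0)
Move 3: P2 pit4 -> P1=[4,0,4,3,3,3](1) P2=[4,0,6,5,0,3](1)
Move 4: P1 pit5 -> P1=[4,0,4,3,3,0](2) P2=[5,1,6,5,0,3](1)

Answer: 2 1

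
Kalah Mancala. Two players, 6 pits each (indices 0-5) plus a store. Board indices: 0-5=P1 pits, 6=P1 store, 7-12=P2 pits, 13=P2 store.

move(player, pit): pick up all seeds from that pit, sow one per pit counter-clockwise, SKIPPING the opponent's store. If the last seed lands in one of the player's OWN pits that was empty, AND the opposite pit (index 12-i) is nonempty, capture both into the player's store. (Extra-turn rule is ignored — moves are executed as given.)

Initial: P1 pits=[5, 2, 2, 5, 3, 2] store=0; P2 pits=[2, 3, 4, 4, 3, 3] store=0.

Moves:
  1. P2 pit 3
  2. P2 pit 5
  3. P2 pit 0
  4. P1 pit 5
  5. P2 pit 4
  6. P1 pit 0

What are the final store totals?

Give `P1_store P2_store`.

Move 1: P2 pit3 -> P1=[6,2,2,5,3,2](0) P2=[2,3,4,0,4,4](1)
Move 2: P2 pit5 -> P1=[7,3,3,5,3,2](0) P2=[2,3,4,0,4,0](2)
Move 3: P2 pit0 -> P1=[7,3,3,5,3,2](0) P2=[0,4,5,0,4,0](2)
Move 4: P1 pit5 -> P1=[7,3,3,5,3,0](1) P2=[1,4,5,0,4,0](2)
Move 5: P2 pit4 -> P1=[8,4,3,5,3,0](1) P2=[1,4,5,0,0,1](3)
Move 6: P1 pit0 -> P1=[0,5,4,6,4,1](2) P2=[2,5,5,0,0,1](3)

Answer: 2 3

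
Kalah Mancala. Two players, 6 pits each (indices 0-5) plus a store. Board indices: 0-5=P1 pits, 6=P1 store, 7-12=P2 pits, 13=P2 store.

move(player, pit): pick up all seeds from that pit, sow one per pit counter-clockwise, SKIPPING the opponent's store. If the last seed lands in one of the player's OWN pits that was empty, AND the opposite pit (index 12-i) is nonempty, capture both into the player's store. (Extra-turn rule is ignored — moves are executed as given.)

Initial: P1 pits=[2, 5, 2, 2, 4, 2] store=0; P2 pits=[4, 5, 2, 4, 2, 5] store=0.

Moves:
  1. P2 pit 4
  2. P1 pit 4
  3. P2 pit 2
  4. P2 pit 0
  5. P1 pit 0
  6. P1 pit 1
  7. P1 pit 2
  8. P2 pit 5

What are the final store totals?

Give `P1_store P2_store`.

Move 1: P2 pit4 -> P1=[2,5,2,2,4,2](0) P2=[4,5,2,4,0,6](1)
Move 2: P1 pit4 -> P1=[2,5,2,2,0,3](1) P2=[5,6,2,4,0,6](1)
Move 3: P2 pit2 -> P1=[2,0,2,2,0,3](1) P2=[5,6,0,5,0,6](7)
Move 4: P2 pit0 -> P1=[2,0,2,2,0,3](1) P2=[0,7,1,6,1,7](7)
Move 5: P1 pit0 -> P1=[0,1,3,2,0,3](1) P2=[0,7,1,6,1,7](7)
Move 6: P1 pit1 -> P1=[0,0,4,2,0,3](1) P2=[0,7,1,6,1,7](7)
Move 7: P1 pit2 -> P1=[0,0,0,3,1,4](2) P2=[0,7,1,6,1,7](7)
Move 8: P2 pit5 -> P1=[1,1,1,4,2,5](2) P2=[0,7,1,6,1,0](8)

Answer: 2 8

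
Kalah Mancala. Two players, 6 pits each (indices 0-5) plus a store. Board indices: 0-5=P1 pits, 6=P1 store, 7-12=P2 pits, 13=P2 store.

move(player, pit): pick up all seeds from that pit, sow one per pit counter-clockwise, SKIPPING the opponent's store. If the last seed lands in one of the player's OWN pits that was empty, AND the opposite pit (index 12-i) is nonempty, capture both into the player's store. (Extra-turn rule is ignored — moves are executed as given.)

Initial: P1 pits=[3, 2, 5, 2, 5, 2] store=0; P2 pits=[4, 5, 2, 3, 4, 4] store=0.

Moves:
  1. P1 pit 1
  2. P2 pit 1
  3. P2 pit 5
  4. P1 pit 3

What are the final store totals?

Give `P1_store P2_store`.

Move 1: P1 pit1 -> P1=[3,0,6,3,5,2](0) P2=[4,5,2,3,4,4](0)
Move 2: P2 pit1 -> P1=[3,0,6,3,5,2](0) P2=[4,0,3,4,5,5](1)
Move 3: P2 pit5 -> P1=[4,1,7,4,5,2](0) P2=[4,0,3,4,5,0](2)
Move 4: P1 pit3 -> P1=[4,1,7,0,6,3](1) P2=[5,0,3,4,5,0](2)

Answer: 1 2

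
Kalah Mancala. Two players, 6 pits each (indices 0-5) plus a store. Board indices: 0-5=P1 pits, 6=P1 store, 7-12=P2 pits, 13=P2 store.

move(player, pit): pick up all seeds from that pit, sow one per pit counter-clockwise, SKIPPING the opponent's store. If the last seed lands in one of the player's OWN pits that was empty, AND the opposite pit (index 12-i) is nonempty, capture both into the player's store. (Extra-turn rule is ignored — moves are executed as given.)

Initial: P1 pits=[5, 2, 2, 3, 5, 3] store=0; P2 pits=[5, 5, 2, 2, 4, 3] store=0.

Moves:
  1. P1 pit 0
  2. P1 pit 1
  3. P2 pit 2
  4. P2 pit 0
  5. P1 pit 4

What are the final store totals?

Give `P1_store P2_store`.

Answer: 1 0

Derivation:
Move 1: P1 pit0 -> P1=[0,3,3,4,6,4](0) P2=[5,5,2,2,4,3](0)
Move 2: P1 pit1 -> P1=[0,0,4,5,7,4](0) P2=[5,5,2,2,4,3](0)
Move 3: P2 pit2 -> P1=[0,0,4,5,7,4](0) P2=[5,5,0,3,5,3](0)
Move 4: P2 pit0 -> P1=[0,0,4,5,7,4](0) P2=[0,6,1,4,6,4](0)
Move 5: P1 pit4 -> P1=[0,0,4,5,0,5](1) P2=[1,7,2,5,7,4](0)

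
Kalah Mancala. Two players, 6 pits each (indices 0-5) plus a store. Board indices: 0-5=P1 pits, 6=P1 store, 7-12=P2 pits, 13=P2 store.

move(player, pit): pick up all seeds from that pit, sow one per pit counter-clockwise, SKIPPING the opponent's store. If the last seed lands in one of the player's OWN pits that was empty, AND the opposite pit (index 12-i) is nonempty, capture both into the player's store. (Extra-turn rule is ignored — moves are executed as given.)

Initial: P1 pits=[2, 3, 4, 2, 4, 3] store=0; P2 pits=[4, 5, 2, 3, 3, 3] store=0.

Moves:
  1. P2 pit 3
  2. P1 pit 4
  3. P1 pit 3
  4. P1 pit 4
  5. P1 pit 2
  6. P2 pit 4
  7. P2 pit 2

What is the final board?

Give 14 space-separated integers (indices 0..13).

Answer: 3 0 0 1 1 7 2 5 6 0 1 0 5 7

Derivation:
Move 1: P2 pit3 -> P1=[2,3,4,2,4,3](0) P2=[4,5,2,0,4,4](1)
Move 2: P1 pit4 -> P1=[2,3,4,2,0,4](1) P2=[5,6,2,0,4,4](1)
Move 3: P1 pit3 -> P1=[2,3,4,0,1,5](1) P2=[5,6,2,0,4,4](1)
Move 4: P1 pit4 -> P1=[2,3,4,0,0,6](1) P2=[5,6,2,0,4,4](1)
Move 5: P1 pit2 -> P1=[2,3,0,1,1,7](2) P2=[5,6,2,0,4,4](1)
Move 6: P2 pit4 -> P1=[3,4,0,1,1,7](2) P2=[5,6,2,0,0,5](2)
Move 7: P2 pit2 -> P1=[3,0,0,1,1,7](2) P2=[5,6,0,1,0,5](7)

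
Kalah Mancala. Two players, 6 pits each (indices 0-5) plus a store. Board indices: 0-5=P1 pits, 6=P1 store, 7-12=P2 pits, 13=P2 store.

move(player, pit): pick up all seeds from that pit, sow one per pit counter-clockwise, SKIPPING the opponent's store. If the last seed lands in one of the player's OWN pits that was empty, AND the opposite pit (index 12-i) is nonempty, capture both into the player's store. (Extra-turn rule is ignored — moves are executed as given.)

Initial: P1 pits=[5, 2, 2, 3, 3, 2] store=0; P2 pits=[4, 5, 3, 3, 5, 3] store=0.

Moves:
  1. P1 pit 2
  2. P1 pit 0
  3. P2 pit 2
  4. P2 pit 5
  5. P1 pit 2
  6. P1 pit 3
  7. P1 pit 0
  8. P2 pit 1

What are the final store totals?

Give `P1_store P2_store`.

Move 1: P1 pit2 -> P1=[5,2,0,4,4,2](0) P2=[4,5,3,3,5,3](0)
Move 2: P1 pit0 -> P1=[0,3,1,5,5,3](0) P2=[4,5,3,3,5,3](0)
Move 3: P2 pit2 -> P1=[0,3,1,5,5,3](0) P2=[4,5,0,4,6,4](0)
Move 4: P2 pit5 -> P1=[1,4,2,5,5,3](0) P2=[4,5,0,4,6,0](1)
Move 5: P1 pit2 -> P1=[1,4,0,6,6,3](0) P2=[4,5,0,4,6,0](1)
Move 6: P1 pit3 -> P1=[1,4,0,0,7,4](1) P2=[5,6,1,4,6,0](1)
Move 7: P1 pit0 -> P1=[0,5,0,0,7,4](1) P2=[5,6,1,4,6,0](1)
Move 8: P2 pit1 -> P1=[1,5,0,0,7,4](1) P2=[5,0,2,5,7,1](2)

Answer: 1 2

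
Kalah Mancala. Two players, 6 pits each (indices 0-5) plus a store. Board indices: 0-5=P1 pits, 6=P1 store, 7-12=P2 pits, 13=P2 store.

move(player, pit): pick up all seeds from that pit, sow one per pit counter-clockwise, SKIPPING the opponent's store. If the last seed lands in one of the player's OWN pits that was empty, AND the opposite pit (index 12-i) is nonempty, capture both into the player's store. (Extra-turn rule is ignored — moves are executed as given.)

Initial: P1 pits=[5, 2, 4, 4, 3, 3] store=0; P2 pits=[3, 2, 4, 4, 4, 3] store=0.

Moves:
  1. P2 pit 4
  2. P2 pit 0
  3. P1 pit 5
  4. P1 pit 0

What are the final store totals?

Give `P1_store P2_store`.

Move 1: P2 pit4 -> P1=[6,3,4,4,3,3](0) P2=[3,2,4,4,0,4](1)
Move 2: P2 pit0 -> P1=[6,3,4,4,3,3](0) P2=[0,3,5,5,0,4](1)
Move 3: P1 pit5 -> P1=[6,3,4,4,3,0](1) P2=[1,4,5,5,0,4](1)
Move 4: P1 pit0 -> P1=[0,4,5,5,4,1](2) P2=[1,4,5,5,0,4](1)

Answer: 2 1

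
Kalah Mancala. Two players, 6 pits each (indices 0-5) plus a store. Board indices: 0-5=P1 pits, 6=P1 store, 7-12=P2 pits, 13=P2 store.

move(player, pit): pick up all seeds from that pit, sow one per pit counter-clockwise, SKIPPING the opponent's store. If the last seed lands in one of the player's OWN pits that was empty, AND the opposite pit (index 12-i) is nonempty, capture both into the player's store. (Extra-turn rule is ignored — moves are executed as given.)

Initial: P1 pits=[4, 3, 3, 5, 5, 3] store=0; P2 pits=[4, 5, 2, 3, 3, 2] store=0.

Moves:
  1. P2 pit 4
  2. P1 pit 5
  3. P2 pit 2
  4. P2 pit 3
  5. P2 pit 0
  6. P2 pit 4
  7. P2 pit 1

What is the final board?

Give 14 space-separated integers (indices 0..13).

Move 1: P2 pit4 -> P1=[5,3,3,5,5,3](0) P2=[4,5,2,3,0,3](1)
Move 2: P1 pit5 -> P1=[5,3,3,5,5,0](1) P2=[5,6,2,3,0,3](1)
Move 3: P2 pit2 -> P1=[5,0,3,5,5,0](1) P2=[5,6,0,4,0,3](5)
Move 4: P2 pit3 -> P1=[6,0,3,5,5,0](1) P2=[5,6,0,0,1,4](6)
Move 5: P2 pit0 -> P1=[6,0,3,5,5,0](1) P2=[0,7,1,1,2,5](6)
Move 6: P2 pit4 -> P1=[6,0,3,5,5,0](1) P2=[0,7,1,1,0,6](7)
Move 7: P2 pit1 -> P1=[7,1,3,5,5,0](1) P2=[0,0,2,2,1,7](8)

Answer: 7 1 3 5 5 0 1 0 0 2 2 1 7 8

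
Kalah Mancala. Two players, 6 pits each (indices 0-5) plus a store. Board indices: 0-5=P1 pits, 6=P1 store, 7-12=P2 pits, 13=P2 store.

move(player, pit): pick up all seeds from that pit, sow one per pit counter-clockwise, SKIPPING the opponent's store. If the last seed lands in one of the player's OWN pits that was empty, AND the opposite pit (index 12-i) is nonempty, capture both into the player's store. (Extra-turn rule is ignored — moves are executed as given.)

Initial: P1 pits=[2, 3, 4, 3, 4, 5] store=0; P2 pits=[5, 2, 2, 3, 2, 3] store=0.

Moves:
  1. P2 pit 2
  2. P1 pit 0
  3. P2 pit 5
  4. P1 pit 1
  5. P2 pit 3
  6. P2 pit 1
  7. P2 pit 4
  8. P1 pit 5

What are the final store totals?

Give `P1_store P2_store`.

Move 1: P2 pit2 -> P1=[2,3,4,3,4,5](0) P2=[5,2,0,4,3,3](0)
Move 2: P1 pit0 -> P1=[0,4,5,3,4,5](0) P2=[5,2,0,4,3,3](0)
Move 3: P2 pit5 -> P1=[1,5,5,3,4,5](0) P2=[5,2,0,4,3,0](1)
Move 4: P1 pit1 -> P1=[1,0,6,4,5,6](1) P2=[5,2,0,4,3,0](1)
Move 5: P2 pit3 -> P1=[2,0,6,4,5,6](1) P2=[5,2,0,0,4,1](2)
Move 6: P2 pit1 -> P1=[2,0,0,4,5,6](1) P2=[5,0,1,0,4,1](9)
Move 7: P2 pit4 -> P1=[3,1,0,4,5,6](1) P2=[5,0,1,0,0,2](10)
Move 8: P1 pit5 -> P1=[3,1,0,4,5,0](2) P2=[6,1,2,1,1,2](10)

Answer: 2 10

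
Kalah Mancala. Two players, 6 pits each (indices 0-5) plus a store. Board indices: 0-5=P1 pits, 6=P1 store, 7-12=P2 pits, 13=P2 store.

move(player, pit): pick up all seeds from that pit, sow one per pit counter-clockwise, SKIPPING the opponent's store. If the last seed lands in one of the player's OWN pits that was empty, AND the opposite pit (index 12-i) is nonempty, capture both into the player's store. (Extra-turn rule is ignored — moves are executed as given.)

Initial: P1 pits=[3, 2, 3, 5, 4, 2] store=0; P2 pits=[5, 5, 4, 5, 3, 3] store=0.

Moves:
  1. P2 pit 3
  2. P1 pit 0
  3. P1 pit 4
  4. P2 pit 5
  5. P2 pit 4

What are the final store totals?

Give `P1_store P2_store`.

Move 1: P2 pit3 -> P1=[4,3,3,5,4,2](0) P2=[5,5,4,0,4,4](1)
Move 2: P1 pit0 -> P1=[0,4,4,6,5,2](0) P2=[5,5,4,0,4,4](1)
Move 3: P1 pit4 -> P1=[0,4,4,6,0,3](1) P2=[6,6,5,0,4,4](1)
Move 4: P2 pit5 -> P1=[1,5,5,6,0,3](1) P2=[6,6,5,0,4,0](2)
Move 5: P2 pit4 -> P1=[2,6,5,6,0,3](1) P2=[6,6,5,0,0,1](3)

Answer: 1 3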